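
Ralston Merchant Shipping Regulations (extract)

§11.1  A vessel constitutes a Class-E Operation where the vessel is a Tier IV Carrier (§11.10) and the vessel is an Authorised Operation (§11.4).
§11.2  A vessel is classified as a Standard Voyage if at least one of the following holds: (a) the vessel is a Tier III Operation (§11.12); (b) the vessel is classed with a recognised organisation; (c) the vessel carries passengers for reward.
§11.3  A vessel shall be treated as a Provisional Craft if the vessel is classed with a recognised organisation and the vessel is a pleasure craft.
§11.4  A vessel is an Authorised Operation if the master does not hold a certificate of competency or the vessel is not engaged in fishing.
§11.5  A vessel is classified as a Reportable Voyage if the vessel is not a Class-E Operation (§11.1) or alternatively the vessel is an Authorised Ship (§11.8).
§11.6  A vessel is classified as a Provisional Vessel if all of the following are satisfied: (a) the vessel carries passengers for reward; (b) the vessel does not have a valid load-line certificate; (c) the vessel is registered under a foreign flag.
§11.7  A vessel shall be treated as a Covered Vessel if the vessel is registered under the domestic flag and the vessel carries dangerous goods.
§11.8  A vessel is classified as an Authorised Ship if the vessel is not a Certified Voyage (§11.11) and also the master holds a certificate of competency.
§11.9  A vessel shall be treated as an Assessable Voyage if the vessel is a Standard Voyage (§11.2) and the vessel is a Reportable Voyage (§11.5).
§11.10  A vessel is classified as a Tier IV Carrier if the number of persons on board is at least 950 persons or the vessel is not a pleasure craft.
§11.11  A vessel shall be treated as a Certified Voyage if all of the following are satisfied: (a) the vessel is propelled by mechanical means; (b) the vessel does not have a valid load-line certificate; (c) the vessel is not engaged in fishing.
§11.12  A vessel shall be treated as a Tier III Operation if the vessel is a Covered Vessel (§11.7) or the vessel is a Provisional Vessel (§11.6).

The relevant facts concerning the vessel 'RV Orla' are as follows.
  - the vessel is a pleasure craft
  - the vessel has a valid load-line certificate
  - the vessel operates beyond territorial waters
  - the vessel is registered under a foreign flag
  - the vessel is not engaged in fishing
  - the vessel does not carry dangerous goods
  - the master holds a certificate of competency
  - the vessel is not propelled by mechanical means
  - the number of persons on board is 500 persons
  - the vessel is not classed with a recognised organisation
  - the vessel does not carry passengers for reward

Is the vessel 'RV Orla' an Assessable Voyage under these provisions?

§11.7 — Covered Vessel: [the vessel is registered under the domestic flag? no] AND [the vessel carries dangerous goods? no] → not satisfied.
§11.6 — Provisional Vessel: [the vessel carries passengers for reward? no] AND [the vessel does not have a valid load-line certificate? no] AND [the vessel is registered under a foreign flag? yes] → not satisfied.
§11.12 — Tier III Operation: [Covered Vessel (§11.7)? no] OR [Provisional Vessel (§11.6)? no] → not satisfied.
§11.2 — Standard Voyage: [Tier III Operation (§11.12)? no] OR [the vessel is classed with a recognised organisation? no] OR [the vessel carries passengers for reward? no] → not satisfied.
§11.10 — Tier IV Carrier: [number of persons on board: 500 persons ≥ 950 persons? no] OR [the vessel is not a pleasure craft? no] → not satisfied.
§11.4 — Authorised Operation: [the master does not hold a certificate of competency? no] OR [the vessel is not engaged in fishing? yes] → satisfied.
§11.1 — Class-E Operation: [Tier IV Carrier (§11.10)? no] AND [Authorised Operation (§11.4)? yes] → not satisfied.
§11.11 — Certified Voyage: [the vessel is propelled by mechanical means? no] AND [the vessel does not have a valid load-line certificate? no] AND [the vessel is not engaged in fishing? yes] → not satisfied.
§11.8 — Authorised Ship: [not a Certified Voyage (§11.11)? yes] AND [the master holds a certificate of competency? yes] → satisfied.
§11.5 — Reportable Voyage: [not a Class-E Operation (§11.1)? yes] OR [Authorised Ship (§11.8)? yes] → satisfied.
§11.9 — Assessable Voyage: [Standard Voyage (§11.2)? no] AND [Reportable Voyage (§11.5)? yes] → not satisfied.

No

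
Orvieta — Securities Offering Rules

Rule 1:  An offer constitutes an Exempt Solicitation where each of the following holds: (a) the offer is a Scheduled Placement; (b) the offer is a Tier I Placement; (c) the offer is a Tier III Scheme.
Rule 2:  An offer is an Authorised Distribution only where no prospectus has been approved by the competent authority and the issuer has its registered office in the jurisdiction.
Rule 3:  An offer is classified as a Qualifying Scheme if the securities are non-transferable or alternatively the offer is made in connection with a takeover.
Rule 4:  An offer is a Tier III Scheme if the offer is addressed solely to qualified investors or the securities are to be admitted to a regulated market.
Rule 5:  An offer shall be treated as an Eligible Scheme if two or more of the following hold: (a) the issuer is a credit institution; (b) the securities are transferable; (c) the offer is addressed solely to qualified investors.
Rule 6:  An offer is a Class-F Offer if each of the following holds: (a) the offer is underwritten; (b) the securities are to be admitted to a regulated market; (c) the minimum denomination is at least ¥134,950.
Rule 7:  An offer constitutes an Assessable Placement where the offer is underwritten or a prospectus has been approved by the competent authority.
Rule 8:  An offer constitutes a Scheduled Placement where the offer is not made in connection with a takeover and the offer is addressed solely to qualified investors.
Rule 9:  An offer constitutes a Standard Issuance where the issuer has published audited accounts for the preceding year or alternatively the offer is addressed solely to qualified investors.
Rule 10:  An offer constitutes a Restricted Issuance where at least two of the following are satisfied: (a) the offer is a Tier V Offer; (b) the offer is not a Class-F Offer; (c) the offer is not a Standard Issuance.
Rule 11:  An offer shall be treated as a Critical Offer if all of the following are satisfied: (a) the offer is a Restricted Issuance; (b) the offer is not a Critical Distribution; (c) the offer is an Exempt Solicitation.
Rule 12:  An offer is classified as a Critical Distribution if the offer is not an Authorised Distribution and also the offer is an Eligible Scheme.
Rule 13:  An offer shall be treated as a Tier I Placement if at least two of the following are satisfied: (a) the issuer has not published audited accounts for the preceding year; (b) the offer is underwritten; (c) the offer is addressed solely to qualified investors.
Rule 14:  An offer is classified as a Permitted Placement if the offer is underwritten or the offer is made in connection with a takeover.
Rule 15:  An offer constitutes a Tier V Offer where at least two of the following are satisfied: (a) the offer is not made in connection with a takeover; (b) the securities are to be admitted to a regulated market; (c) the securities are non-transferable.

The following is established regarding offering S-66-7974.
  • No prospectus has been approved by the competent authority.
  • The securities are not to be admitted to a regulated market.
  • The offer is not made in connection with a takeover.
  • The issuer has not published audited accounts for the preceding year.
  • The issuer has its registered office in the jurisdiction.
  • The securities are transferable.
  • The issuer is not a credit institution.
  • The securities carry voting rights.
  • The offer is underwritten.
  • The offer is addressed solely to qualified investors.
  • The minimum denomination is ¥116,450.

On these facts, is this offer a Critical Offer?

rule 15 — Tier V Offer: the offer is not made in connection with a takeover? yes; the securities are to be admitted to a regulated market? no; the securities are non-transferable? no — 1 of 3 hold (need ≥2) → not satisfied.
rule 6 — Class-F Offer: [the offer is underwritten? yes] AND [the securities are to be admitted to a regulated market? no] AND [minimum denomination: ¥116,450 ≥ ¥134,950? no] → not satisfied.
rule 9 — Standard Issuance: [the issuer has published audited accounts for the preceding year? no] OR [the offer is addressed solely to qualified investors? yes] → satisfied.
rule 10 — Restricted Issuance: Tier V Offer (rule 15)? no; not a Class-F Offer (rule 6)? yes; not a Standard Issuance (rule 9)? no — 1 of 3 hold (need ≥2) → not satisfied.
rule 2 — Authorised Distribution: [no prospectus has been approved by the competent authority? yes] AND [the issuer has its registered office in the jurisdiction? yes] → satisfied.
rule 5 — Eligible Scheme: the issuer is a credit institution? no; the securities are transferable? yes; the offer is addressed solely to qualified investors? yes — 2 of 3 hold (need ≥2) → satisfied.
rule 12 — Critical Distribution: [not an Authorised Distribution (rule 2)? no] AND [Eligible Scheme (rule 5)? yes] → not satisfied.
rule 8 — Scheduled Placement: [the offer is not made in connection with a takeover? yes] AND [the offer is addressed solely to qualified investors? yes] → satisfied.
rule 13 — Tier I Placement: the issuer has not published audited accounts for the preceding year? yes; the offer is underwritten? yes; the offer is addressed solely to qualified investors? yes — 3 of 3 hold (need ≥2) → satisfied.
rule 4 — Tier III Scheme: [the offer is addressed solely to qualified investors? yes] OR [the securities are to be admitted to a regulated market? no] → satisfied.
rule 1 — Exempt Solicitation: [Scheduled Placement (rule 8)? yes] AND [Tier I Placement (rule 13)? yes] AND [Tier III Scheme (rule 4)? yes] → satisfied.
rule 11 — Critical Offer: [Restricted Issuance (rule 10)? no] AND [not a Critical Distribution (rule 12)? yes] AND [Exempt Solicitation (rule 1)? yes] → not satisfied.

No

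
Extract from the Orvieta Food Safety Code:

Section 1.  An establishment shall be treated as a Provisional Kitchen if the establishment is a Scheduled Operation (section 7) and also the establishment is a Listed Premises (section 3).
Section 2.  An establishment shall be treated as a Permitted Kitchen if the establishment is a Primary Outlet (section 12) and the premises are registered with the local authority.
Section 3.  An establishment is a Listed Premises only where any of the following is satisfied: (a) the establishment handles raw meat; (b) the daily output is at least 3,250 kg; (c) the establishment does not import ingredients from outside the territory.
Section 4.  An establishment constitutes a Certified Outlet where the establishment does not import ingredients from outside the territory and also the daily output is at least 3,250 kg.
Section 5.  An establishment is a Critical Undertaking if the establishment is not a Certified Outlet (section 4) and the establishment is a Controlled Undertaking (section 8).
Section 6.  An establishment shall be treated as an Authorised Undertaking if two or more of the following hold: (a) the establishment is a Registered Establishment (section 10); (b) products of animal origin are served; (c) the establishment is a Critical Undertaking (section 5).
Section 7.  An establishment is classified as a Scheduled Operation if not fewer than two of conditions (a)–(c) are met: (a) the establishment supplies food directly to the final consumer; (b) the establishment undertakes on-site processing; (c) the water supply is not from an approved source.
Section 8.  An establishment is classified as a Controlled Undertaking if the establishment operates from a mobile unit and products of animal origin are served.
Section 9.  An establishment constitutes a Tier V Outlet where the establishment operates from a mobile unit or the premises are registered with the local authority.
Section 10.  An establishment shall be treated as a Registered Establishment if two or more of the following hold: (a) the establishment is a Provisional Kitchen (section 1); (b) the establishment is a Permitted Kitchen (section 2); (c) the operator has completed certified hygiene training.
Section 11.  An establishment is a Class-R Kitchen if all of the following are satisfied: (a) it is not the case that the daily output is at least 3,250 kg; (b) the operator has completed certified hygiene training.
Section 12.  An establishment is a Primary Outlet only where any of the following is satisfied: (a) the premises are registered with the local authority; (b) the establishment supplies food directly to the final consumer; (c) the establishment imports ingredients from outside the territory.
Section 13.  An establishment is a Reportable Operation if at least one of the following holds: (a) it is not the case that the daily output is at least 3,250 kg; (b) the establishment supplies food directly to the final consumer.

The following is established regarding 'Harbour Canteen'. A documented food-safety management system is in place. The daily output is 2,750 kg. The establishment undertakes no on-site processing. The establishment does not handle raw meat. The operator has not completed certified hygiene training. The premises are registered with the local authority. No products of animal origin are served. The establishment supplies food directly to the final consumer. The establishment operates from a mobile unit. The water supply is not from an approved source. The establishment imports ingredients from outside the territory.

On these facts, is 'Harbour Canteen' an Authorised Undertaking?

No

section 7 — Scheduled Operation: the establishment supplies food directly to the final consumer? yes; the establishment undertakes on-site processing? no; the water supply is not from an approved source? yes — 2 of 3 hold (need ≥2) → satisfied.
section 3 — Listed Premises: [the establishment handles raw meat? no] OR [daily output: 2,750 kg ≥ 3,250 kg? no] OR [the establishment does not import ingredients from outside the territory? no] → not satisfied.
section 1 — Provisional Kitchen: [Scheduled Operation (section 7)? yes] AND [Listed Premises (section 3)? no] → not satisfied.
section 12 — Primary Outlet: [the premises are registered with the local authority? yes] OR [the establishment supplies food directly to the final consumer? yes] OR [the establishment imports ingredients from outside the territory? yes] → satisfied.
section 2 — Permitted Kitchen: [Primary Outlet (section 12)? yes] AND [the premises are registered with the local authority? yes] → satisfied.
section 10 — Registered Establishment: Provisional Kitchen (section 1)? no; Permitted Kitchen (section 2)? yes; the operator has completed certified hygiene training? no — 1 of 3 hold (need ≥2) → not satisfied.
section 4 — Certified Outlet: [the establishment does not import ingredients from outside the territory? no] AND [daily output: 2,750 kg ≥ 3,250 kg? no] → not satisfied.
section 8 — Controlled Undertaking: [the establishment operates from a mobile unit? yes] AND [products of animal origin are served? no] → not satisfied.
section 5 — Critical Undertaking: [not a Certified Outlet (section 4)? yes] AND [Controlled Undertaking (section 8)? no] → not satisfied.
section 6 — Authorised Undertaking: Registered Establishment (section 10)? no; products of animal origin are served? no; Critical Undertaking (section 5)? no — 0 of 3 hold (need ≥2) → not satisfied.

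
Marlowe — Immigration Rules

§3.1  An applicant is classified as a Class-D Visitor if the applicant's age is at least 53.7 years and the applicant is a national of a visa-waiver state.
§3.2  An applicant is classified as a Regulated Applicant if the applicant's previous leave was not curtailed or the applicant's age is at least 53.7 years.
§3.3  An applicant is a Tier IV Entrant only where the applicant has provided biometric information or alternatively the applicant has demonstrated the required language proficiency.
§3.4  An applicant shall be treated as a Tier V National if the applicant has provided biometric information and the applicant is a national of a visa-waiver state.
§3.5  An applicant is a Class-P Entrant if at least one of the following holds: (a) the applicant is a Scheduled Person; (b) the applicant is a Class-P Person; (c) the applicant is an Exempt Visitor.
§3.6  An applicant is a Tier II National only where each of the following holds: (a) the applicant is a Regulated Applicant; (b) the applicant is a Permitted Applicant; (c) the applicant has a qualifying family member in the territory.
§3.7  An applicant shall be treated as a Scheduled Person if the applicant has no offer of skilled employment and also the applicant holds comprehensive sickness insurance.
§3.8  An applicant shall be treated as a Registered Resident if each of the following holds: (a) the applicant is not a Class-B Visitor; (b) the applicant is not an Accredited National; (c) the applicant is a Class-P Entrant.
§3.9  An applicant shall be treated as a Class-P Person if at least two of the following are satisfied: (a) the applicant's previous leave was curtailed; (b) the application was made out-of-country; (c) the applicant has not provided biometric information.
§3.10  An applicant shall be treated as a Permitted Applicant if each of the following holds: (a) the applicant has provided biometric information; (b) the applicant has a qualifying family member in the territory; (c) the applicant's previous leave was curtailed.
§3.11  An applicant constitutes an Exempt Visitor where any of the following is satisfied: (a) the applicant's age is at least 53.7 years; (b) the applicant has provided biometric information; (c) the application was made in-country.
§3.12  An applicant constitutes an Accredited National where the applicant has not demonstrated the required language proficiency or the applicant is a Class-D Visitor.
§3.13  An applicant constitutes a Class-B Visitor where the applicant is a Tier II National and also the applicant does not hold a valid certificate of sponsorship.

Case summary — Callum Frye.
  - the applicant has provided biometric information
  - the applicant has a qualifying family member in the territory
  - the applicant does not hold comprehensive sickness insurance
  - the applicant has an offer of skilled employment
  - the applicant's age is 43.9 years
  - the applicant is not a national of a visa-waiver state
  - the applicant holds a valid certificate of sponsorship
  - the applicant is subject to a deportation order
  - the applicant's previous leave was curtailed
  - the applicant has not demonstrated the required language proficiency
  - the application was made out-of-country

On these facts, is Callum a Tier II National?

No

§3.2 — Regulated Applicant: [the applicant's previous leave was not curtailed? no] OR [applicant's age: 43.9 years ≥ 53.7 years? no] → not satisfied.
§3.10 — Permitted Applicant: [the applicant has provided biometric information? yes] AND [the applicant has a qualifying family member in the territory? yes] AND [the applicant's previous leave was curtailed? yes] → satisfied.
§3.6 — Tier II National: [Regulated Applicant (§3.2)? no] AND [Permitted Applicant (§3.10)? yes] AND [the applicant has a qualifying family member in the territory? yes] → not satisfied.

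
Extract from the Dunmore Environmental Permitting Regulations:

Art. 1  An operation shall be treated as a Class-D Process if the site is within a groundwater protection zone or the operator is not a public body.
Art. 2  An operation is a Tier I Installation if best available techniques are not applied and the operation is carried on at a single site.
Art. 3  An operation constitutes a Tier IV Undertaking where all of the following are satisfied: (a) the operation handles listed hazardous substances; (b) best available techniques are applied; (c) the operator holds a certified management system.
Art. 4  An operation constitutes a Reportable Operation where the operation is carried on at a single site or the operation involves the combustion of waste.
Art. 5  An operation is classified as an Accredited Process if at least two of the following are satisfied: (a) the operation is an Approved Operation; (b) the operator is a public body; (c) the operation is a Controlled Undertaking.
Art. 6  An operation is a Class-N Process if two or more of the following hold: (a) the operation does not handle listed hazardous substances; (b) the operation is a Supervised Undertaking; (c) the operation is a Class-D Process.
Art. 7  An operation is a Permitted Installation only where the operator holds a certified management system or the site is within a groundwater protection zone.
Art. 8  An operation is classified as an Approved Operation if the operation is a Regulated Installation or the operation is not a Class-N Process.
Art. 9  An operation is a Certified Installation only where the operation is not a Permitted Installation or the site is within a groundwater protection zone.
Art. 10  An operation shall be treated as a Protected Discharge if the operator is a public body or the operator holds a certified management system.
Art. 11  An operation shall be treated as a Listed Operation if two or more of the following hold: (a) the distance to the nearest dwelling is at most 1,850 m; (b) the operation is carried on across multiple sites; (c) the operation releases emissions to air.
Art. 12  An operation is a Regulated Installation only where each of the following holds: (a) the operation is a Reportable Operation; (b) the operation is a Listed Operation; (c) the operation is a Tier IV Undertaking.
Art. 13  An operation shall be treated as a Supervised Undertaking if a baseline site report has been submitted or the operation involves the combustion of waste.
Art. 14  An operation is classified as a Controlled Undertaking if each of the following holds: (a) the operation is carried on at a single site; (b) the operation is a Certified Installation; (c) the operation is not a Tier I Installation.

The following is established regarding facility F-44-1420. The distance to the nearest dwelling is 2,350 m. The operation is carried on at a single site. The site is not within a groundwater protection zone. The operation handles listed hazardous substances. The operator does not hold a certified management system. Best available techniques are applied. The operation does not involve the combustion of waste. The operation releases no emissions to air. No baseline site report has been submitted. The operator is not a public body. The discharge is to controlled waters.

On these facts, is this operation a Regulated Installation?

No

article 4 — Reportable Operation: [the operation is carried on at a single site? yes] OR [the operation involves the combustion of waste? no] → satisfied.
article 11 — Listed Operation: distance to the nearest dwelling: 2,350 m ≤ 1,850 m? no; the operation is carried on across multiple sites? no; the operation releases emissions to air? no — 0 of 3 hold (need ≥2) → not satisfied.
article 3 — Tier IV Undertaking: [the operation handles listed hazardous substances? yes] AND [best available techniques are applied? yes] AND [the operator holds a certified management system? no] → not satisfied.
article 12 — Regulated Installation: [Reportable Operation (article 4)? yes] AND [Listed Operation (article 11)? no] AND [Tier IV Undertaking (article 3)? no] → not satisfied.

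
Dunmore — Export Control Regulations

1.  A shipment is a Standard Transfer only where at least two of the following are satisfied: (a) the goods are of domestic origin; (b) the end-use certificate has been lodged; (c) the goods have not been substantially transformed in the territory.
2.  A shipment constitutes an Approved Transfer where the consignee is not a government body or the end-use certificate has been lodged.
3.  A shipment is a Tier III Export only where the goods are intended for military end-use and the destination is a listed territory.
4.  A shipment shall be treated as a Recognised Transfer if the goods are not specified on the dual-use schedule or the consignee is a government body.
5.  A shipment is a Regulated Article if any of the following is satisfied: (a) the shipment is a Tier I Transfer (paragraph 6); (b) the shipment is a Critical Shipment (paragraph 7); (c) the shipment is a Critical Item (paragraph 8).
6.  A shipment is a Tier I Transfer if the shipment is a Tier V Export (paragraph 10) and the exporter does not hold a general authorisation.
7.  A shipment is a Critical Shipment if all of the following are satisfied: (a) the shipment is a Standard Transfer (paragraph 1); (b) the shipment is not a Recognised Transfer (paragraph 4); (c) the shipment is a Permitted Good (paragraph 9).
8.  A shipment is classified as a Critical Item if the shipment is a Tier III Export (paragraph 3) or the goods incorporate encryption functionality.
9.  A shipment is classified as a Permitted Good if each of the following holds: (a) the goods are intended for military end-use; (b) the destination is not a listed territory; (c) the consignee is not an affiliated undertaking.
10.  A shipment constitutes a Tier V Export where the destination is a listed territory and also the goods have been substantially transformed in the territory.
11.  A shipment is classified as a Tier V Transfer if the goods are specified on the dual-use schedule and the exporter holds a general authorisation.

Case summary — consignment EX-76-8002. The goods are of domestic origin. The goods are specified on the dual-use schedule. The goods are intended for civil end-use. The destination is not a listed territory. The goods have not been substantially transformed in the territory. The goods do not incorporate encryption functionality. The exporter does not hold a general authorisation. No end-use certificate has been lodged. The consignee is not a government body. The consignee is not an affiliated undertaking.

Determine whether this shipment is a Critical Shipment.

Under paragraph 1: the goods are of domestic origin? yes; the end-use certificate has been lodged? no; the goods have not been substantially transformed in the territory? yes — 2 of 3 hold (need ≥2) → satisfied.
Under paragraph 4: the goods are not specified on the dual-use schedule? no; or the consignee is a government body? no. So the shipment is not a Recognised Transfer.
Under paragraph 9: the goods are intended for military end-use? no; and the destination is not a listed territory? yes; and the consignee is not an affiliated undertaking? yes. So the shipment is not a Permitted Good.
Under paragraph 7: Standard Transfer (paragraph 1)? yes; and not a Recognised Transfer (paragraph 4)? yes; and Permitted Good (paragraph 9)? no. So the shipment is not a Critical Shipment.

No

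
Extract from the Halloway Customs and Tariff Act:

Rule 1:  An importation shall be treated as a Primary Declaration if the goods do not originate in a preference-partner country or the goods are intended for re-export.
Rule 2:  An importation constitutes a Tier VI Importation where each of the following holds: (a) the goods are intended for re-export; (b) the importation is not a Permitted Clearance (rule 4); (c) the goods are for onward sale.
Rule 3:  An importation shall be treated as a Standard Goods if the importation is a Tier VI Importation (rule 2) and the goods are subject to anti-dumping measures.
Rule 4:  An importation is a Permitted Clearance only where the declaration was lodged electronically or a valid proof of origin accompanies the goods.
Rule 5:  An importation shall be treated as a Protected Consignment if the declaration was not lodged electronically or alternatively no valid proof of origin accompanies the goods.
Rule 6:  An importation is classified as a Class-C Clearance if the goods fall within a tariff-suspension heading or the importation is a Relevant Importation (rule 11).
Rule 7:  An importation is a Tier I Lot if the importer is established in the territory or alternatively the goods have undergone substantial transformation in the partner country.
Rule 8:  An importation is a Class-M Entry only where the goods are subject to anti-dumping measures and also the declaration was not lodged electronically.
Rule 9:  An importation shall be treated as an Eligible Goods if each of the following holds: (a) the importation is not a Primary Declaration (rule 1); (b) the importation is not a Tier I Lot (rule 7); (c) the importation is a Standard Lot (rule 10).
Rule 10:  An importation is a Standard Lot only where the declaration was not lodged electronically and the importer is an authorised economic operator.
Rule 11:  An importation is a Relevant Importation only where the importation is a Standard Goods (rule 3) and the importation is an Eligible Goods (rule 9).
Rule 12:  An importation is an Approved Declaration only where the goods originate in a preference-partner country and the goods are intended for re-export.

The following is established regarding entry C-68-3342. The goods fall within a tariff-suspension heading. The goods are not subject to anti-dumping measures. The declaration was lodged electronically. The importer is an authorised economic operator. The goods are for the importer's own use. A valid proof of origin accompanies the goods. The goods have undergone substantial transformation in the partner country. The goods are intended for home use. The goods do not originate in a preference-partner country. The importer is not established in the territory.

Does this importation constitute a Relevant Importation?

Under rule 4: the declaration was lodged electronically? yes; or a valid proof of origin accompanies the goods? yes. So the importation is a Permitted Clearance.
Under rule 2: the goods are intended for re-export? no; and not a Permitted Clearance (rule 4)? no; and the goods are for onward sale? no. So the importation is not a Tier VI Importation.
Under rule 3: Tier VI Importation (rule 2)? no; and the goods are subject to anti-dumping measures? no. So the importation is not a Standard Goods.
Under rule 1: the goods do not originate in a preference-partner country? yes; or the goods are intended for re-export? no. So the importation is a Primary Declaration.
Under rule 7: the importer is established in the territory? no; or the goods have undergone substantial transformation in the partner country? yes. So the importation is a Tier I Lot.
Under rule 10: the declaration was not lodged electronically? no; and the importer is an authorised economic operator? yes. So the importation is not a Standard Lot.
Under rule 9: not a Primary Declaration (rule 1)? no; and not a Tier I Lot (rule 7)? no; and Standard Lot (rule 10)? no. So the importation is not an Eligible Goods.
Under rule 11: Standard Goods (rule 3)? no; and Eligible Goods (rule 9)? no. So the importation is not a Relevant Importation.

No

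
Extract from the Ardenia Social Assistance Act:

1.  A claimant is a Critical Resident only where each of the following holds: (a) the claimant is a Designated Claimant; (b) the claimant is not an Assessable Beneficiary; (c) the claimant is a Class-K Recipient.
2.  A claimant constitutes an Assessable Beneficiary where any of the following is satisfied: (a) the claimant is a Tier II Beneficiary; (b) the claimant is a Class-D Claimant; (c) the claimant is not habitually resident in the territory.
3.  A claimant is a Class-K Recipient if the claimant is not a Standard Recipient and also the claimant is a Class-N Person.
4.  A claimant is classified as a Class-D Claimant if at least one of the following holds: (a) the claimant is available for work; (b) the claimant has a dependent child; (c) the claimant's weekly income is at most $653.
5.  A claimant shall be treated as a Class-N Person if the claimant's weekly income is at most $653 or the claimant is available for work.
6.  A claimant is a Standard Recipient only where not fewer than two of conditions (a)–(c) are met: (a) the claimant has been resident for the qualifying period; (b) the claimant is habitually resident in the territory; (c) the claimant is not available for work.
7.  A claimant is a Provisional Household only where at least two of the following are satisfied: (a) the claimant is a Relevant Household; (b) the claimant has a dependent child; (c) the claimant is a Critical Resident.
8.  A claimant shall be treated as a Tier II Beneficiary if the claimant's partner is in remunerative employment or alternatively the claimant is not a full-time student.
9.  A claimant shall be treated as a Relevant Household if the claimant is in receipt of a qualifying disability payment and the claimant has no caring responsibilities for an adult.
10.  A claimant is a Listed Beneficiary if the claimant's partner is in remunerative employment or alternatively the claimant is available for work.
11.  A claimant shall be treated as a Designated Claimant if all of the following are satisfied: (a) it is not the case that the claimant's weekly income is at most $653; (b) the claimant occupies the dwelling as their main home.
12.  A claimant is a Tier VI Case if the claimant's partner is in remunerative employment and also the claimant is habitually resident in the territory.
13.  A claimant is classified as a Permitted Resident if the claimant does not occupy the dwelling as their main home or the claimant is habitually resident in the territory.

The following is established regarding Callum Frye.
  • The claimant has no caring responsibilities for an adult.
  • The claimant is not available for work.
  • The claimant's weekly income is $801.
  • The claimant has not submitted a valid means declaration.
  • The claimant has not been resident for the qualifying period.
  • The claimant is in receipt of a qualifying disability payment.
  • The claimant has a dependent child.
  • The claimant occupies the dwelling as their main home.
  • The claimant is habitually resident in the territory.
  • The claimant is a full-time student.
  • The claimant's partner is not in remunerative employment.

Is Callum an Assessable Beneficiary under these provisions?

Under paragraph 8: the claimant's partner is in remunerative employment? no; or the claimant is not a full-time student? no. So the claimant is not a Tier II Beneficiary.
Under paragraph 4: the claimant is available for work? no; or the claimant has a dependent child? yes; or claimant's weekly income: $801 ≤ $653? no. So the claimant is a Class-D Claimant.
Under paragraph 2: Tier II Beneficiary (paragraph 8)? no; or Class-D Claimant (paragraph 4)? yes; or the claimant is not habitually resident in the territory? no. So the claimant is an Assessable Beneficiary.

Yes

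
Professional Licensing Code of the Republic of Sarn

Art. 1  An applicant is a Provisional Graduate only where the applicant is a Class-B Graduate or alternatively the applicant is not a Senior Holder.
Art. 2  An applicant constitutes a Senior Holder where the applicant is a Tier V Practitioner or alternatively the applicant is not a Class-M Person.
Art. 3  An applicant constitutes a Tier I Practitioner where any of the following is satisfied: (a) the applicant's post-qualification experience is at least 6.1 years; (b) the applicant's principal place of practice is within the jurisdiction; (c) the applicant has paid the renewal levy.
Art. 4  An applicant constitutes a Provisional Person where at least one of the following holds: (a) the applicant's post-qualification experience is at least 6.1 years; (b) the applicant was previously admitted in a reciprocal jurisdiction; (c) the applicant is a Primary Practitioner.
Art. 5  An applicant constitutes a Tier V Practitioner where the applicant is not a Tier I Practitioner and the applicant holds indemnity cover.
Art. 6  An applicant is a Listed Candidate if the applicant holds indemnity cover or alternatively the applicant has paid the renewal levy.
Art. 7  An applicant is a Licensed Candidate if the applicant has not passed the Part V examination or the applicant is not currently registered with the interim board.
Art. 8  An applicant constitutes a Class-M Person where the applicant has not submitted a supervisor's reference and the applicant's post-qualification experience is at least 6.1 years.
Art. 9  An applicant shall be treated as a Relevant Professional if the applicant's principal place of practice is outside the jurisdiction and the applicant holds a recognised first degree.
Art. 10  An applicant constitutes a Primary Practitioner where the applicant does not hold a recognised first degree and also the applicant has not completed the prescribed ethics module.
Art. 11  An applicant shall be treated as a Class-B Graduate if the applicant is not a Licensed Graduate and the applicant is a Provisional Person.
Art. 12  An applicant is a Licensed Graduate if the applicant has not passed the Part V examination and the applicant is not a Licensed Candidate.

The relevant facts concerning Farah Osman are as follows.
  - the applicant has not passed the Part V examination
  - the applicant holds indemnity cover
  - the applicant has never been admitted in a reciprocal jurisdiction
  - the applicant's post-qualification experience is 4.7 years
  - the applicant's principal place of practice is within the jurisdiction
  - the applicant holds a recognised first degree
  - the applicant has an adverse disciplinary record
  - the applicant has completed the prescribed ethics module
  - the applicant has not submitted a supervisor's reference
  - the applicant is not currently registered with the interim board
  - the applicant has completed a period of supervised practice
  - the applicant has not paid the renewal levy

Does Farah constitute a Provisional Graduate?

article 7 — Licensed Candidate: [the applicant has not passed the Part V examination? yes] OR [the applicant is not currently registered with the interim board? yes] → satisfied.
article 12 — Licensed Graduate: [the applicant has not passed the Part V examination? yes] AND [not a Licensed Candidate (article 7)? no] → not satisfied.
article 10 — Primary Practitioner: [the applicant does not hold a recognised first degree? no] AND [the applicant has not completed the prescribed ethics module? no] → not satisfied.
article 4 — Provisional Person: [applicant's post-qualification experience: 4.7 years ≥ 6.1 years? no] OR [the applicant was previously admitted in a reciprocal jurisdiction? no] OR [Primary Practitioner (article 10)? no] → not satisfied.
article 11 — Class-B Graduate: [not a Licensed Graduate (article 12)? yes] AND [Provisional Person (article 4)? no] → not satisfied.
article 3 — Tier I Practitioner: [applicant's post-qualification experience: 4.7 years ≥ 6.1 years? no] OR [the applicant's principal place of practice is within the jurisdiction? yes] OR [the applicant has paid the renewal levy? no] → satisfied.
article 5 — Tier V Practitioner: [not a Tier I Practitioner (article 3)? no] AND [the applicant holds indemnity cover? yes] → not satisfied.
article 8 — Class-M Person: [the applicant has not submitted a supervisor's reference? yes] AND [applicant's post-qualification experience: 4.7 years ≥ 6.1 years? no] → not satisfied.
article 2 — Senior Holder: [Tier V Practitioner (article 5)? no] OR [not a Class-M Person (article 8)? yes] → satisfied.
article 1 — Provisional Graduate: [Class-B Graduate (article 11)? no] OR [not a Senior Holder (article 2)? no] → not satisfied.

No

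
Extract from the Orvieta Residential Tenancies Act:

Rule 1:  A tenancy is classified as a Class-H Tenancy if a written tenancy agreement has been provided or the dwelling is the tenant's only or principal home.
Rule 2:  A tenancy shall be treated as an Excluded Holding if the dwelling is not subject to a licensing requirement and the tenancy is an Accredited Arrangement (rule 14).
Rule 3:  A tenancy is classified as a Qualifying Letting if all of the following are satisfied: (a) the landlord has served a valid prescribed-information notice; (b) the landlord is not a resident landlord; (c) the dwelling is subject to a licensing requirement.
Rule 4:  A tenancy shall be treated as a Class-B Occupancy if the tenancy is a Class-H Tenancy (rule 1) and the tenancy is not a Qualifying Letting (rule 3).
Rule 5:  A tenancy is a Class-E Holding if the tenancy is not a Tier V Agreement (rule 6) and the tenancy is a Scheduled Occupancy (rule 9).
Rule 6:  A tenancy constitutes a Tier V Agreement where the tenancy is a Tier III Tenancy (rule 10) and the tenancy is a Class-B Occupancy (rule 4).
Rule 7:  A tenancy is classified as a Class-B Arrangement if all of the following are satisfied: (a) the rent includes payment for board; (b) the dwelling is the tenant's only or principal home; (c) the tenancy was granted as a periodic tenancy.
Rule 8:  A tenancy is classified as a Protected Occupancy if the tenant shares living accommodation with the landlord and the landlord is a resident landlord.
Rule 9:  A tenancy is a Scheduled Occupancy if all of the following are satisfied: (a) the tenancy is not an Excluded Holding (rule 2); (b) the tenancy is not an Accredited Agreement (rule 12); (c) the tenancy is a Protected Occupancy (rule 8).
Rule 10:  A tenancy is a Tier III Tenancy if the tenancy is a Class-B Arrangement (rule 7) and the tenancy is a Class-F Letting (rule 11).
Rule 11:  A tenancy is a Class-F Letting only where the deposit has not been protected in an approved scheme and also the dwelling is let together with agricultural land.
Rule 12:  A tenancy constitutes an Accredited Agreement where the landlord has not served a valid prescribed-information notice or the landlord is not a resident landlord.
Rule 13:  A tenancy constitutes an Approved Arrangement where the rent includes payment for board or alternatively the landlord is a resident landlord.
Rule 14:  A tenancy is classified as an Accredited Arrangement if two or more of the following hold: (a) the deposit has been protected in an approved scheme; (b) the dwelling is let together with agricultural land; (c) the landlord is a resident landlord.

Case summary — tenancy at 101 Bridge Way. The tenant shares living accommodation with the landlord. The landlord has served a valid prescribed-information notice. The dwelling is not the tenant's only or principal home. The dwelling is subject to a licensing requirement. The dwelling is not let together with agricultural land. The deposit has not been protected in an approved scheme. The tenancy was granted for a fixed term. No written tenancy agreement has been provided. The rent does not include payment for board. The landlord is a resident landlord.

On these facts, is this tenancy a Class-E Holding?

Yes

Under rule 7: the rent includes payment for board? no; and the dwelling is the tenant's only or principal home? no; and the tenancy was granted as a periodic tenancy? no. So the tenancy is not a Class-B Arrangement.
Under rule 11: the deposit has not been protected in an approved scheme? yes; and the dwelling is let together with agricultural land? no. So the tenancy is not a Class-F Letting.
Under rule 10: Class-B Arrangement (rule 7)? no; and Class-F Letting (rule 11)? no. So the tenancy is not a Tier III Tenancy.
Under rule 1: a written tenancy agreement has been provided? no; or the dwelling is the tenant's only or principal home? no. So the tenancy is not a Class-H Tenancy.
Under rule 3: the landlord has served a valid prescribed-information notice? yes; and the landlord is not a resident landlord? no; and the dwelling is subject to a licensing requirement? yes. So the tenancy is not a Qualifying Letting.
Under rule 4: Class-H Tenancy (rule 1)? no; and not a Qualifying Letting (rule 3)? yes. So the tenancy is not a Class-B Occupancy.
Under rule 6: Tier III Tenancy (rule 10)? no; and Class-B Occupancy (rule 4)? no. So the tenancy is not a Tier V Agreement.
Under rule 14: the deposit has been protected in an approved scheme? no; the dwelling is let together with agricultural land? no; the landlord is a resident landlord? yes — 1 of 3 hold (need ≥2) → not satisfied.
Under rule 2: the dwelling is not subject to a licensing requirement? no; and Accredited Arrangement (rule 14)? no. So the tenancy is not an Excluded Holding.
Under rule 12: the landlord has not served a valid prescribed-information notice? no; or the landlord is not a resident landlord? no. So the tenancy is not an Accredited Agreement.
Under rule 8: the tenant shares living accommodation with the landlord? yes; and the landlord is a resident landlord? yes. So the tenancy is a Protected Occupancy.
Under rule 9: not an Excluded Holding (rule 2)? yes; and not an Accredited Agreement (rule 12)? yes; and Protected Occupancy (rule 8)? yes. So the tenancy is a Scheduled Occupancy.
Under rule 5: not a Tier V Agreement (rule 6)? yes; and Scheduled Occupancy (rule 9)? yes. So the tenancy is a Class-E Holding.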